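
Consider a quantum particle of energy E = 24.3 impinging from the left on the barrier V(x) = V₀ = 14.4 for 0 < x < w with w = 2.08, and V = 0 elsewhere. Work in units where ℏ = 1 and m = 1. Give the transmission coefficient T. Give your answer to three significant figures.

T = 0.994

E > V₀: inside the barrier k₂ = √(2m(E − V₀))/ℏ = 4.450, k₂w = 9.255.
T = [1 + V₀² sin²(k₂w) / (4E(E − V₀))]⁻¹ = 1/1.006 = 0.994.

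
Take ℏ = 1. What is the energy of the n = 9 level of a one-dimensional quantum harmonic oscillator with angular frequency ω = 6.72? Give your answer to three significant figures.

Using E_n = (n + ½)ℏω: E_9 = 9.5 × 6.72 = 63.84.

E = 63.8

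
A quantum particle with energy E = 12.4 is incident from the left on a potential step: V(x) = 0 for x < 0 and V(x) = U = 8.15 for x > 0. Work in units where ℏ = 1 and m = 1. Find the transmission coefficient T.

T = 0.932

The wavenumbers are k₁ = √(2mE)/ℏ = 4.980 on the left and k₂ = √(2m(E − U))/ℏ = 2.915 on the right.
Matching ψ and ψ′ at x = 0 gives r = (k₁ − k₂)/(k₁ + k₂), so R = r² = 0.06837 and T = 1 − R = 0.9316.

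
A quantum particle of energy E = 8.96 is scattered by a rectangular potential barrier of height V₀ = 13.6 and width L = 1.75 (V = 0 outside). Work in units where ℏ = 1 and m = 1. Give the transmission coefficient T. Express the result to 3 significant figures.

Since E < V₀ the interior solution is evanescent with decay constant κ = √(2m(V₀ − E))/ℏ = 3.046.
κL = 5.331, sinh(κL) = 103.3.
Matching ψ, ψ′ at both faces gives T = [1 + V₀² sinh²(κL) / (4E(V₀ − E))]⁻¹ = 1/11870 = 0.0000842.

T = 0.0000842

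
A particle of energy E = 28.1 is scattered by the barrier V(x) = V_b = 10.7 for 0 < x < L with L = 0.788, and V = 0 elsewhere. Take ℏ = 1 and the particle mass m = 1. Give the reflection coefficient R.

E > V_b: inside the barrier k₂ = √(2m(E − V_b))/ℏ = 5.899, k₂L = 4.649.
T = [1 + V_b² sin²(k₂L) / (4E(E − V_b))]⁻¹ = 1/1.058 = 0.945.
R = 1 − T = 0.0551.

R = 0.0551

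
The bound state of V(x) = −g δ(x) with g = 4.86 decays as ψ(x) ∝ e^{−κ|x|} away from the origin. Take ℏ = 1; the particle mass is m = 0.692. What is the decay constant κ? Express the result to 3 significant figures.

Integrating the TISE across x = 0 gives the cusp condition ψ'(0⁺) − ψ'(0⁻) = −(2mg/ℏ²)ψ(0).
With ψ ∝ e^{−κ|x|} this yields −2κ = −2mg/ℏ², so κ = mg/ℏ² = 3.363.

κ = 3.36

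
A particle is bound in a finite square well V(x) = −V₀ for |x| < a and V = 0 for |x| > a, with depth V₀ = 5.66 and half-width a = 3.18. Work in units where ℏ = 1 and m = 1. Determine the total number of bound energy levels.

N = 7

The dimensionless depth is z₀ = a√(2mV₀)/ℏ = 3.18 × √(11.32) = 10.70.
The even/odd transcendental equations gain one root per π/2 in z₀, giving N = 1 + ⌊2z₀/π⌋ = 1 + ⌊6.811⌋ = 7.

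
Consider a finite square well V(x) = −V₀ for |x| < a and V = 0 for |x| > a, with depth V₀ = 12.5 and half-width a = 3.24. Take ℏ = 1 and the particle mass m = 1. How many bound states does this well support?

Define the well-strength parameter z₀ = (a/ℏ)√(2mV₀) = 3.24 × √(2·1·12.5) = 16.20.
A new bound state (alternating even/odd) appears each time z₀ passes a multiple of π/2, so N = ⌊2z₀/π⌋ + 1 = ⌊10.31⌋ + 1 = 11.

N = 11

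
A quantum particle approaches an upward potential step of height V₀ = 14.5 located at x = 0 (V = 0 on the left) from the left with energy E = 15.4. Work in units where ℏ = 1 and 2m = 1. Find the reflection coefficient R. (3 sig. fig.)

R = 0.373

The wavenumbers are k₁ = √(2mE)/ℏ = 3.924 on the left and k₂ = √(2m(E − V₀))/ℏ = 0.9487 on the right.
Matching ψ and ψ′ at x = 0 gives r = (k₁ − k₂)/(k₁ + k₂), so R = r² = 0.3729 and T = 1 − R = 0.6271.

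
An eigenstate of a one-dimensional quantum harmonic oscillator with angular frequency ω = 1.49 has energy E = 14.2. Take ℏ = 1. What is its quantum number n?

n = 9

E_n = ℏω(n + ½) ⇒ n = E/(ℏω) − ½ = 14.2/1.49 − 0.5 = 9.030 → n = 9.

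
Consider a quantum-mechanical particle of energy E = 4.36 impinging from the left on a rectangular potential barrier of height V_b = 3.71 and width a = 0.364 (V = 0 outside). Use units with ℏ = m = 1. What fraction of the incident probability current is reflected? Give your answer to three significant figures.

R = 0.165

Above the barrier the interior wavenumber is k₂ = √(2m(E − V_b))/ℏ = 1.140, giving phase k₂a = 0.4150.
Matching at both interfaces gives T⁻¹ = 1 + V_b² sin²(k₂a) / [4E(E − V_b)] = 1.197, hence T = 0.835.
R = 1 − T = 0.165.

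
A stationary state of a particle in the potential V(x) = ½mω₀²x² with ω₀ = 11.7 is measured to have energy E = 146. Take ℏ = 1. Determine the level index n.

n = 12

Invert E_n = (n + ½)ℏω₀: n = E/ℏω₀ − ½ = 11.979, so n = 12.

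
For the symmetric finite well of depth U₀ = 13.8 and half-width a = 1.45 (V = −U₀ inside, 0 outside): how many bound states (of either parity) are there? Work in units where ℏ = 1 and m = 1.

N = 5

The dimensionless depth is z₀ = a√(2mU₀)/ℏ = 1.45 × √(27.60) = 7.618.
A new bound state (alternating even/odd) appears each time z₀ passes a multiple of π/2, so N = ⌊2z₀/π⌋ + 1 = ⌊4.850⌋ + 1 = 5.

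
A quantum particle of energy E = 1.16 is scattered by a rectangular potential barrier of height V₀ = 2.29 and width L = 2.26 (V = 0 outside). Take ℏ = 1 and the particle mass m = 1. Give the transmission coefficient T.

T = 0.00447

E < V₀: inside the barrier ψ ∝ e^{±κx} with κ = √(2m(V₀ − E))/ℏ = 1.503.
κL = 3.398, sinh(κL) = 14.93.
Matching ψ, ψ′ at both faces gives T = [1 + V₀² sinh²(κL) / (4E(V₀ − E))]⁻¹ = 1/223.9 = 0.00447.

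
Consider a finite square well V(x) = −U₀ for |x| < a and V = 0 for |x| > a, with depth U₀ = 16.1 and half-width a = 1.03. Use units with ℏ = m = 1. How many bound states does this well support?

Define the well-strength parameter z₀ = (a/ℏ)√(2mU₀) = 1.03 × √(2·1·16.1) = 5.845.
A new bound state (alternating even/odd) appears each time z₀ passes a multiple of π/2, so N = ⌊2z₀/π⌋ + 1 = ⌊3.721⌋ + 1 = 4.

N = 4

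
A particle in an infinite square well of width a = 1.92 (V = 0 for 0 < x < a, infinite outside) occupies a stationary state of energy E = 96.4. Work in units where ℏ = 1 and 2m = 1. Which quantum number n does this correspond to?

n = 6

For an infinite well E_n = n²π²ℏ²/(2ma²), so n = (a/πℏ)√(2mE).
n = (1.92/π) × √(2 × 0.5 × 96.4) = 6.001 → n = 6.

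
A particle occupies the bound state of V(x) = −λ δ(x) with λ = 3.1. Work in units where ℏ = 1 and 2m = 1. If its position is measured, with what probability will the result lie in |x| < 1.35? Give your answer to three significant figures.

The normalised bound state is ψ = √κ e^{−κ|x|} with κ = mλ/ℏ² = 1.550.
P(|x| < d) = ∫_{−d}^{d} κ e^{−2κ|x|} dx = 1 − e^{−2κd} = 1 − e^{−4.185} = 0.9848.

P = 0.985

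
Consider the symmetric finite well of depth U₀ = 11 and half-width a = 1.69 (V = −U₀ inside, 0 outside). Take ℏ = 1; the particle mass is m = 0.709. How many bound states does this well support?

Define the well-strength parameter z₀ = (a/ℏ)√(2mU₀) = 1.69 × √(2·0.709·11) = 6.675.
The even/odd transcendental equations gain one root per π/2 in z₀, giving N = 1 + ⌊2z₀/π⌋ = 1 + ⌊4.249⌋ = 5.

N = 5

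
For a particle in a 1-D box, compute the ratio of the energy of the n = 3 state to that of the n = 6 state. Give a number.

0.25

Since E_n ∝ n², the ratio is (3/6)² = 0.25.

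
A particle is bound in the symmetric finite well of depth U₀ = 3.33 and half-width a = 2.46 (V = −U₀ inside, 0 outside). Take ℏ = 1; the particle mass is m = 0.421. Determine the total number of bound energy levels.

The dimensionless depth is z₀ = a√(2mU₀)/ℏ = 2.46 × √(2.804) = 4.119.
A new bound state (alternating even/odd) appears each time z₀ passes a multiple of π/2, so N = ⌊2z₀/π⌋ + 1 = ⌊2.622⌋ + 1 = 3.

N = 3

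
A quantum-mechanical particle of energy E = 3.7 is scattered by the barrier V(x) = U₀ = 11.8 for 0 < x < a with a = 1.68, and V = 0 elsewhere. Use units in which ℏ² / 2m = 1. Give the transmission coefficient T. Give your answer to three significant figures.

E < U₀: inside the barrier ψ ∝ e^{±κx} with κ = √(2m(U₀ − E))/ℏ = 2.846.
κa = 4.781, sinh(κa) = 59.63.
The exact tunnelling result is T⁻¹ = 1 + U₀² sinh²(κa) / [4E(U₀ − E)] = 4131, so T = 0.000242.

T = 0.000242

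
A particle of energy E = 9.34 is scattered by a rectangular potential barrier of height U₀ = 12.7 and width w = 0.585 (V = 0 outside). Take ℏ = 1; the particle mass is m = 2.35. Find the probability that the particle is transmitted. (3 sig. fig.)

T = 0.0295

Since E < U₀ the interior solution is evanescent with decay constant κ = √(2m(U₀ − E))/ℏ = 3.974.
κw = 2.325, sinh(κw) = 5.063.
The exact tunnelling result is T⁻¹ = 1 + U₀² sinh²(κw) / [4E(U₀ − E)] = 33.94, so T = 0.0295.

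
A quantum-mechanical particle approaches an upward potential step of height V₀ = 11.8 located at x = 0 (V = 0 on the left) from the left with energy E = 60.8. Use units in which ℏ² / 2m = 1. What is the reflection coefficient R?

R = 0.00290

The wavenumbers are k₁ = √(2mE)/ℏ = 7.797 on the left and k₂ = √(2m(E − V₀))/ℏ = 7.000 on the right.
Matching ψ and ψ′ at x = 0 gives r = (k₁ − k₂)/(k₁ + k₂), so R = r² = 0.002904 and T = 1 − R = 0.9971.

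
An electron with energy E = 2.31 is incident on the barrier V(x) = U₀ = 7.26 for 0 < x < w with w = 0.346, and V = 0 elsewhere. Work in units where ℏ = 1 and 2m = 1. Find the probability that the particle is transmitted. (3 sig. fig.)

T = 0.547

Since E < U₀ the interior solution is evanescent with decay constant κ = √(2m(U₀ − E))/ℏ = 2.225.
κw = 0.7698, sinh(κw) = 0.8481.
The exact tunnelling result is T⁻¹ = 1 + U₀² sinh²(κw) / [4E(U₀ − E)] = 1.829, so T = 0.547.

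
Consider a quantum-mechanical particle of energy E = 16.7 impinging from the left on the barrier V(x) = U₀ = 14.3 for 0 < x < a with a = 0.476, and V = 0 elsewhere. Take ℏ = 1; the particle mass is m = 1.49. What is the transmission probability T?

Above the barrier the interior wavenumber is k₂ = √(2m(E − U₀))/ℏ = 2.674, giving phase k₂a = 1.273.
Matching at both interfaces gives T⁻¹ = 1 + U₀² sin²(k₂a) / [4E(E − U₀)] = 2.166, hence T = 0.462.

T = 0.462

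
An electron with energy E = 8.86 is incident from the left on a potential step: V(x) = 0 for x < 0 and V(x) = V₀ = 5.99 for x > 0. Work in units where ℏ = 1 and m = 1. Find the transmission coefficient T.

On each side the TISE gives plane waves with k = √(2m(E − V))/ℏ: k₁ = √(2·1·8.86) = 4.210, k₂ = √(2·1·2.87) = 2.396.
Continuity of ψ and ψ′ at the step yields the reflection amplitude r = (k₁ − k₂)/(k₁ + k₂) = 0.2746; thus R = |r|² = 0.07539, T = 0.9246.

T = 0.925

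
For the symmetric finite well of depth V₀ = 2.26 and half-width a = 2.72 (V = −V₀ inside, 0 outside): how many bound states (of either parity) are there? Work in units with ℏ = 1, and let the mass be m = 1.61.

N = 5

Define the well-strength parameter z₀ = (a/ℏ)√(2mV₀) = 2.72 × √(2·1.61·2.26) = 7.338.
A new bound state (alternating even/odd) appears each time z₀ passes a multiple of π/2, so N = ⌊2z₀/π⌋ + 1 = ⌊4.671⌋ + 1 = 5.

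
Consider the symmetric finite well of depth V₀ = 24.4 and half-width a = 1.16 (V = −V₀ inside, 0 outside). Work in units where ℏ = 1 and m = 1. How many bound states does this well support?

N = 6

Define the well-strength parameter z₀ = (a/ℏ)√(2mV₀) = 1.16 × √(2·1·24.4) = 8.103.
A new bound state (alternating even/odd) appears each time z₀ passes a multiple of π/2, so N = ⌊2z₀/π⌋ + 1 = ⌊5.159⌋ + 1 = 6.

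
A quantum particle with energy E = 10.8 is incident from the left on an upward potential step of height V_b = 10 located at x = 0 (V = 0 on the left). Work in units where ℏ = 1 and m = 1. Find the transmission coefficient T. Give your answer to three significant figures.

On each side the TISE gives plane waves with k = √(2m(E − V))/ℏ: k₁ = √(2·1·10.8) = 4.648, k₂ = √(2·1·0.8) = 1.265.
Matching ψ and ψ′ at x = 0 gives r = (k₁ − k₂)/(k₁ + k₂), so R = r² = 0.3273 and T = 1 − R = 0.6727.

T = 0.673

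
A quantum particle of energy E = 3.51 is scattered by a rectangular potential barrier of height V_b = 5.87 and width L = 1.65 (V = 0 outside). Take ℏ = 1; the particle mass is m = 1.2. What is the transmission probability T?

T = 0.00149

Since E < V_b the interior solution is evanescent with decay constant κ = √(2m(V_b − E))/ℏ = 2.380.
κL = 3.927, sinh(κL) = 25.36.
Matching ψ, ψ′ at both faces gives T = [1 + V_b² sinh²(κL) / (4E(V_b − E))]⁻¹ = 1/670.0 = 0.00149.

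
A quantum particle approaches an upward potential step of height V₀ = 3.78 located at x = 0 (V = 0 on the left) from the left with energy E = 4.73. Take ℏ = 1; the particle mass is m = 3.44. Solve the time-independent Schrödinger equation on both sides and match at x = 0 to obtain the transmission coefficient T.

T = 0.855

The wavenumbers are k₁ = √(2mE)/ℏ = 5.705 on the left and k₂ = √(2m(E − V₀))/ℏ = 2.557 on the right.
Matching ψ and ψ′ at x = 0 gives r = (k₁ − k₂)/(k₁ + k₂), so R = r² = 0.1452 and T = 1 − R = 0.8548.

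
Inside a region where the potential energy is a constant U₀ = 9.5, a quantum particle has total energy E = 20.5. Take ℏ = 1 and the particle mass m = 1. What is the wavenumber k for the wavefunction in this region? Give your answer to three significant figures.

k = 4.69

With E > U₀ the solution is oscillatory, ψ ∝ e^{±ikx} with k = √(2m(E − U₀))/ℏ.
k = √(2 × 1 × 11) = 4.690.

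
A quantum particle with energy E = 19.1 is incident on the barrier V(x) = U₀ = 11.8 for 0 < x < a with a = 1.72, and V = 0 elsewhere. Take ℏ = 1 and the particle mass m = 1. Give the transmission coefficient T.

T = 0.980

Above the barrier the interior wavenumber is k₂ = √(2m(E − U₀))/ℏ = 3.821, giving phase k₂a = 6.572.
Matching at both interfaces gives T⁻¹ = 1 + U₀² sin²(k₂a) / [4E(E − U₀)] = 1.020, hence T = 0.980.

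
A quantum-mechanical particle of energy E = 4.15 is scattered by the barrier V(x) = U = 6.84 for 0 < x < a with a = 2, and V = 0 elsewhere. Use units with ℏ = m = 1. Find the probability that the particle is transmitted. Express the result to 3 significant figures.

T = 0.000357

E < U: inside the barrier ψ ∝ e^{±κx} with κ = √(2m(U − E))/ℏ = 2.319.
κa = 4.639, sinh(κa) = 51.71.
The exact tunnelling result is T⁻¹ = 1 + U² sinh²(κa) / [4E(U − E)] = 2803, so T = 0.000357.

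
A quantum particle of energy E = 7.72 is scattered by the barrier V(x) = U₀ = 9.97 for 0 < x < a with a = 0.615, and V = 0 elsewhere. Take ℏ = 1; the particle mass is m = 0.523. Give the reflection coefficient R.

Since E < U₀ the interior solution is evanescent with decay constant κ = √(2m(U₀ − E))/ℏ = 1.534.
κa = 0.9435, sinh(κa) = 1.090.
The exact tunnelling result is T⁻¹ = 1 + U₀² sinh²(κa) / [4E(U₀ − E)] = 2.699, so T = 0.370.
R = 1 − T = 0.630.

R = 0.630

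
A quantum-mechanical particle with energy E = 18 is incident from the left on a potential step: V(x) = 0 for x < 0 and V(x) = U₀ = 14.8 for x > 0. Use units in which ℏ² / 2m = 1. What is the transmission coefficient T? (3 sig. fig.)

T = 0.834

The wavenumbers are k₁ = √(2mE)/ℏ = 4.243 on the left and k₂ = √(2m(E − U₀))/ℏ = 1.789 on the right.
Continuity of ψ and ψ′ at the step yields the reflection amplitude r = (k₁ − k₂)/(k₁ + k₂) = 0.4068; thus R = |r|² = 0.1655, T = 0.8345.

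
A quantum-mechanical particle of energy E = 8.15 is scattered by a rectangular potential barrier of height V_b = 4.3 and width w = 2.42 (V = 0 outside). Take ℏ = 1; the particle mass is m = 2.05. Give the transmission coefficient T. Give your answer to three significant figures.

E > V_b: inside the barrier k₂ = √(2m(E − V_b))/ℏ = 3.973, k₂w = 9.615.
T = [1 + V_b² sin²(k₂w) / (4E(E − V_b))]⁻¹ = 1/1.005 = 0.995.

T = 0.995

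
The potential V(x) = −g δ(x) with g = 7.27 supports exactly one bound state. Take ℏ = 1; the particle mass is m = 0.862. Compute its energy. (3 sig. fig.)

For x ≠ 0 the bound state is ψ ∝ e^{−κ|x|}; integrating the TISE across the delta gives the cusp condition 2κ = 2mg/ℏ², so κ = 6.267.
Then E = −ℏ²κ²/(2m) = −mg²/(2ℏ²) = -22.78.

E = -22.8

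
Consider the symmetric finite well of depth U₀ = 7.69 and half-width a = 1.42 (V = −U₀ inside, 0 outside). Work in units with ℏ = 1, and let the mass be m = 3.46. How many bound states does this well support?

The dimensionless depth is z₀ = a√(2mU₀)/ℏ = 1.42 × √(53.21) = 10.36.
The even/odd transcendental equations gain one root per π/2 in z₀, giving N = 1 + ⌊2z₀/π⌋ = 1 + ⌊6.595⌋ = 7.

N = 7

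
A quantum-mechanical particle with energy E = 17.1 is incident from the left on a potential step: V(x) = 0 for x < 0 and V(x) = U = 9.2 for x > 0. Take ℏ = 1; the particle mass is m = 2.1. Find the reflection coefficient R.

On each side the TISE gives plane waves with k = √(2m(E − V))/ℏ: k₁ = √(2·2.1·17.1) = 8.475, k₂ = √(2·2.1·7.9) = 5.760.
Matching ψ and ψ′ at x = 0 gives r = (k₁ − k₂)/(k₁ + k₂), so R = r² = 0.03636 and T = 1 − R = 0.9636.

R = 0.0364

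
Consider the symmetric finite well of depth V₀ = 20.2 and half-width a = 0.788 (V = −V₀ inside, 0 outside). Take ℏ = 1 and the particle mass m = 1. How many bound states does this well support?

N = 4

Define the well-strength parameter z₀ = (a/ℏ)√(2mV₀) = 0.788 × √(2·1·20.2) = 5.009.
A new bound state (alternating even/odd) appears each time z₀ passes a multiple of π/2, so N = ⌊2z₀/π⌋ + 1 = ⌊3.189⌋ + 1 = 4.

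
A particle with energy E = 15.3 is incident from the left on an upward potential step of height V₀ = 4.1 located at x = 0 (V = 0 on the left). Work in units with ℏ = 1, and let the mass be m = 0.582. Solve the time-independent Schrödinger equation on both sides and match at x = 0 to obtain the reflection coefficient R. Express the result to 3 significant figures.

The wavenumbers are k₁ = √(2mE)/ℏ = 4.220 on the left and k₂ = √(2m(E − V₀))/ℏ = 3.611 on the right.
Continuity of ψ and ψ′ at the step yields the reflection amplitude r = (k₁ − k₂)/(k₁ + k₂) = 0.07783; thus R = |r|² = 0.006057, T = 0.9939.

R = 0.00606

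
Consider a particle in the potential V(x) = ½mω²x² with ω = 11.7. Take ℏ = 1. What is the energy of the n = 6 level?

The oscillator eigenvalues are E_n = ℏω(n + ½), so E_6 = 11.7 × 6.5 = 76.05.

E = 76.1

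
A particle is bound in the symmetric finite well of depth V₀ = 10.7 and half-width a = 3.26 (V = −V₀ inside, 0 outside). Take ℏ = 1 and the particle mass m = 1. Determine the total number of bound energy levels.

N = 10

Define the well-strength parameter z₀ = (a/ℏ)√(2mV₀) = 3.26 × √(2·1·10.7) = 15.08.
The even/odd transcendental equations gain one root per π/2 in z₀, giving N = 1 + ⌊2z₀/π⌋ = 1 + ⌊9.601⌋ = 10.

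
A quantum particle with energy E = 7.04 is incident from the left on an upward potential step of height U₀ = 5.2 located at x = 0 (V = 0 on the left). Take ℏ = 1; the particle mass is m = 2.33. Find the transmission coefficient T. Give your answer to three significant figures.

On each side the TISE gives plane waves with k = √(2m(E − V))/ℏ: k₁ = √(2·2.33·7.04) = 5.728, k₂ = √(2·2.33·1.84) = 2.928.
Continuity of ψ and ψ′ at the step yields the reflection amplitude r = (k₁ − k₂)/(k₁ + k₂) = 0.3234; thus R = |r|² = 0.1046, T = 0.8954.

T = 0.895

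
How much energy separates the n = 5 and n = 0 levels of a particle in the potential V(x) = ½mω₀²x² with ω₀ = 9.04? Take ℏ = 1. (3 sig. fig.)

ΔE = 45.2

E_n = ℏω₀(n + ½), so ΔE = (5 − 0) ℏω₀ = 5 × 9.04 = 45.20.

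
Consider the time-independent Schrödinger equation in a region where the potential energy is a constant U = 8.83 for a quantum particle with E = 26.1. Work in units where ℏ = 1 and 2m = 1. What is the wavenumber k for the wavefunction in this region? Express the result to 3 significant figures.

With E > U the solution is oscillatory, ψ ∝ e^{±ikx} with k = √(2m(E − U))/ℏ.
k = √(2 × 0.5 × 17.27) = 4.156.

k = 4.16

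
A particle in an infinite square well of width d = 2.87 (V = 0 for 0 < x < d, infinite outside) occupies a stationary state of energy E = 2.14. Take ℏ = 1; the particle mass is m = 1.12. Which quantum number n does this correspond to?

n = 2

From E_n = n²π²ℏ²/(2md²) invert to n = √(2md²E)/(πℏ).
n = (2.87/π) × √(2 × 1.12 × 2.14) = 2.000 → n = 2.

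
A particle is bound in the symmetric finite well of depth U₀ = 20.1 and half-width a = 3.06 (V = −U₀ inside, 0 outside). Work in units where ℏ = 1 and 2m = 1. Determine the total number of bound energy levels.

Define the well-strength parameter z₀ = (a/ℏ)√(2mU₀) = 3.06 × √(2·0.5·20.1) = 13.72.
The even/odd transcendental equations gain one root per π/2 in z₀, giving N = 1 + ⌊2z₀/π⌋ = 1 + ⌊8.734⌋ = 9.

N = 9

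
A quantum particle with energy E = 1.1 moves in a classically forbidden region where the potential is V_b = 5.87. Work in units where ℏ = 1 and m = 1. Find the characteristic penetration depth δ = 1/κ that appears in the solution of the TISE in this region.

δ = 0.324

Since E < V_b the TISE in this region is ψ'' = κ²ψ with κ = √(2m(V_b − E))/ℏ.
κ = √(2 × 1 × 4.77) = 3.089. The penetration depth is δ = 1/κ = 0.324.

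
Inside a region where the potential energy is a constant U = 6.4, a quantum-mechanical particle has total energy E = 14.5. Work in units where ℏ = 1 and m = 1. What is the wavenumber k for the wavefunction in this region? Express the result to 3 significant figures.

k = 4.02

With E > U the solution is oscillatory, ψ ∝ e^{±ikx} with k = √(2m(E − U))/ℏ.
k = √(2 × 1 × 8.1) = 4.025.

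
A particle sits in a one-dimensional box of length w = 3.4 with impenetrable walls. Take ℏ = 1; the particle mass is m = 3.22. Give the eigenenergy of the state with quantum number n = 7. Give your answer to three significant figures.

E = 6.50

Requiring ψ(0) = ψ(w) = 0 quantises k = nπ/w, hence E_n = ℏ²k²/2m = n²π²ℏ²/(2mw²).
E_7 = 7² × π² / (2 × 3.22 × 3.4²) = 6.496.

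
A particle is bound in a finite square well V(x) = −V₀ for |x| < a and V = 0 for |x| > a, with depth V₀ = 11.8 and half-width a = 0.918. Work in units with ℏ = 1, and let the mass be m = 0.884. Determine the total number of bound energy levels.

N = 3

The dimensionless depth is z₀ = a√(2mV₀)/ℏ = 0.918 × √(20.86) = 4.193.
The even/odd transcendental equations gain one root per π/2 in z₀, giving N = 1 + ⌊2z₀/π⌋ = 1 + ⌊2.669⌋ = 3.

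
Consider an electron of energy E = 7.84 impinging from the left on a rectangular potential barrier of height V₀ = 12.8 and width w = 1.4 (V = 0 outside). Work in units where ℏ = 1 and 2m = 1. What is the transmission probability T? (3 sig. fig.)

E < V₀: inside the barrier ψ ∝ e^{±κx} with κ = √(2m(V₀ − E))/ℏ = 2.227.
κw = 3.118, sinh(κw) = 11.28.
The exact tunnelling result is T⁻¹ = 1 + V₀² sinh²(κw) / [4E(V₀ − E)] = 135.0, so T = 0.00741.

T = 0.00741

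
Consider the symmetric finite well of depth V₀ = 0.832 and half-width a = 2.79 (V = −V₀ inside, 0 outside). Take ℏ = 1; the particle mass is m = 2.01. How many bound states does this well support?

N = 4

Define the well-strength parameter z₀ = (a/ℏ)√(2mV₀) = 2.79 × √(2·2.01·0.832) = 5.102.
A new bound state (alternating even/odd) appears each time z₀ passes a multiple of π/2, so N = ⌊2z₀/π⌋ + 1 = ⌊3.248⌋ + 1 = 4.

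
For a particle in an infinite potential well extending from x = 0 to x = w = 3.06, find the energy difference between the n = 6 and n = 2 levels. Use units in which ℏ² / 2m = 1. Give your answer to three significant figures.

E_n = n²π²ℏ²/(2mw²), so ΔE = (6² − 2²) π²ℏ²/(2mw²).
ΔE = 32 × π² / (2 × 0.5 × 3.06²) = 33.73.

ΔE = 33.7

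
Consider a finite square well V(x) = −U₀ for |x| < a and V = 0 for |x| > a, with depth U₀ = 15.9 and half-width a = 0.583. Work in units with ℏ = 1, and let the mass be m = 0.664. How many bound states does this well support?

N = 2

Define the well-strength parameter z₀ = (a/ℏ)√(2mU₀) = 0.583 × √(2·0.664·15.9) = 2.679.
A new bound state (alternating even/odd) appears each time z₀ passes a multiple of π/2, so N = ⌊2z₀/π⌋ + 1 = ⌊1.705⌋ + 1 = 2.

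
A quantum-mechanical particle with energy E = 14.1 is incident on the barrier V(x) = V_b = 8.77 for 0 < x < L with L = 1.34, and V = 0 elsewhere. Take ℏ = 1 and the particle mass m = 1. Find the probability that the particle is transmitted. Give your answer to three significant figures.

Above the barrier the interior wavenumber is k₂ = √(2m(E − V_b))/ℏ = 3.265, giving phase k₂L = 4.375.
T = [1 + V_b² sin²(k₂L) / (4E(E − V_b))]⁻¹ = 1/1.228 = 0.814.

T = 0.814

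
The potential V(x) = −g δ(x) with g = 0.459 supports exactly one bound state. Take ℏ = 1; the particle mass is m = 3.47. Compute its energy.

E = -0.366

The bound state is ψ(x) = √κ e^{−κ|x|}. The derivative jump ψ'(0⁺) − ψ'(0⁻) = −(2mg/ℏ²)ψ(0) fixes κ = mg/ℏ² = 1.593.
Then E = −ℏ²κ²/(2m) = −mg²/(2ℏ²) = -0.3655.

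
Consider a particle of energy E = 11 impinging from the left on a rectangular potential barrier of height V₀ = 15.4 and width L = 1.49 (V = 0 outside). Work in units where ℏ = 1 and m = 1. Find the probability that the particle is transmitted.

Since E < V₀ the interior solution is evanescent with decay constant κ = √(2m(V₀ − E))/ℏ = 2.966.
κL = 4.420, sinh(κL) = 41.54.
The exact tunnelling result is T⁻¹ = 1 + V₀² sinh²(κL) / [4E(V₀ − E)] = 2115, so T = 0.000473.

T = 0.000473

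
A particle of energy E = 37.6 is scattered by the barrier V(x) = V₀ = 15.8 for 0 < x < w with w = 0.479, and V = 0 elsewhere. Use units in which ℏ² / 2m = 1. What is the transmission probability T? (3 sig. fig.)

E > V₀: inside the barrier k₂ = √(2m(E − V₀))/ℏ = 4.669, k₂w = 2.236.
T = [1 + V₀² sin²(k₂w) / (4E(E − V₀))]⁻¹ = 1/1.047 = 0.955.

T = 0.955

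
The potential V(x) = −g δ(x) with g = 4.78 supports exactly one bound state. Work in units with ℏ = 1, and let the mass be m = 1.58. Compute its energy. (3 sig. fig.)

E = -18.1

For x ≠ 0 the bound state is ψ ∝ e^{−κ|x|}; integrating the TISE across the delta gives the cusp condition 2κ = 2mg/ℏ², so κ = 7.552.
Then E = −ℏ²κ²/(2m) = −mg²/(2ℏ²) = -18.05.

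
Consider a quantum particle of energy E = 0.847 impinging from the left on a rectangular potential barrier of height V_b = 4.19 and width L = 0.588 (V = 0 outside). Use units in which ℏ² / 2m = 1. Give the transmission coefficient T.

Since E < V_b the interior solution is evanescent with decay constant κ = √(2m(V_b − E))/ℏ = 1.828.
κL = 1.075, sinh(κL) = 1.294.
The exact tunnelling result is T⁻¹ = 1 + V_b² sinh²(κL) / [4E(V_b − E)] = 3.597, so T = 0.278.

T = 0.278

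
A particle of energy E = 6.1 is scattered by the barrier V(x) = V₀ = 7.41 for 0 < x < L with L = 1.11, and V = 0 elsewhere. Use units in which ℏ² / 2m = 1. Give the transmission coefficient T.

T = 0.178

Since E < V₀ the interior solution is evanescent with decay constant κ = √(2m(V₀ − E))/ℏ = 1.145.
κL = 1.270, sinh(κL) = 1.641.
The exact tunnelling result is T⁻¹ = 1 + V₀² sinh²(κL) / [4E(V₀ − E)] = 5.625, so T = 0.178.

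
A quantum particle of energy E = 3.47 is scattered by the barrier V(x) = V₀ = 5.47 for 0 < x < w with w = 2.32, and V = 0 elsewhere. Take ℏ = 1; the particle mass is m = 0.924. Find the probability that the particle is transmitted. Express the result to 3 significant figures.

Since E < V₀ the interior solution is evanescent with decay constant κ = √(2m(V₀ − E))/ℏ = 1.922.
κw = 4.460, sinh(κw) = 43.25.
Matching ψ, ψ′ at both faces gives T = [1 + V₀² sinh²(κw) / (4E(V₀ − E))]⁻¹ = 1/2017 = 0.000496.

T = 0.000496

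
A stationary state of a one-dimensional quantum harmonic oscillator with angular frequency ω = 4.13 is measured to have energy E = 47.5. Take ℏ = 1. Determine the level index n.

n = 11

Invert E_n = (n + ½)ℏω: n = E/ℏω − ½ = 11.001, so n = 11.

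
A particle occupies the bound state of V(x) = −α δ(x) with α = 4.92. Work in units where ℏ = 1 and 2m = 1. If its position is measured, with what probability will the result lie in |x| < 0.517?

P = 0.921

The normalised bound state is ψ = √κ e^{−κ|x|} with κ = mα/ℏ² = 2.460.
P(|x| < d) = ∫_{−d}^{d} κ e^{−2κ|x|} dx = 1 − e^{−2κd} = 1 − e^{−2.544} = 0.9214.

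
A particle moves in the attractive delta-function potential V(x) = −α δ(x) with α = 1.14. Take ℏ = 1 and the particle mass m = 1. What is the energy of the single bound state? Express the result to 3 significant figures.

E = -0.650

The bound state is ψ(x) = √κ e^{−κ|x|}. The derivative jump ψ'(0⁺) − ψ'(0⁻) = −(2mα/ℏ²)ψ(0) fixes κ = mα/ℏ² = 1.140.
Then E = −ℏ²κ²/(2m) = −mα²/(2ℏ²) = -0.6498.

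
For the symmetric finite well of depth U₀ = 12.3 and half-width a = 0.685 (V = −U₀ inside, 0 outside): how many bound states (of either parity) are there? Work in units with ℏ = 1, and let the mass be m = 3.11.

N = 4

Define the well-strength parameter z₀ = (a/ℏ)√(2mU₀) = 0.685 × √(2·3.11·12.3) = 5.992.
The even/odd transcendental equations gain one root per π/2 in z₀, giving N = 1 + ⌊2z₀/π⌋ = 1 + ⌊3.814⌋ = 4.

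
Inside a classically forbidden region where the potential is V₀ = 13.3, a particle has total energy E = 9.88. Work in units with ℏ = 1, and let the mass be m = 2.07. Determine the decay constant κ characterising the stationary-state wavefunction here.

κ = 3.76

Since E < V₀ the TISE in this region is ψ'' = κ²ψ with κ = √(2m(V₀ − E))/ℏ.
κ = √(2 × 2.07 × 3.42) = 3.763.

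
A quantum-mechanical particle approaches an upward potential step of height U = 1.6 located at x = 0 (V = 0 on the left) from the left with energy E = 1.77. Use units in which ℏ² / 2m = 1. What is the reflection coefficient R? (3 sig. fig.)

The wavenumbers are k₁ = √(2mE)/ℏ = 1.330 on the left and k₂ = √(2m(E − U))/ℏ = 0.4123 on the right.
Continuity of ψ and ψ′ at the step yields the reflection amplitude r = (k₁ − k₂)/(k₁ + k₂) = 0.5268; thus R = |r|² = 0.2775, T = 0.7225.

R = 0.278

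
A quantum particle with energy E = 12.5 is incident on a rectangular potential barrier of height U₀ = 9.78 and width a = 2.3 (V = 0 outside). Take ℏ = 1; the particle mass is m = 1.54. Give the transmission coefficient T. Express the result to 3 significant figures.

E > U₀: inside the barrier k₂ = √(2m(E − U₀))/ℏ = 2.894, k₂a = 6.657.
T = [1 + U₀² sin²(k₂a) / (4E(E − U₀))]⁻¹ = 1/1.094 = 0.914.

T = 0.914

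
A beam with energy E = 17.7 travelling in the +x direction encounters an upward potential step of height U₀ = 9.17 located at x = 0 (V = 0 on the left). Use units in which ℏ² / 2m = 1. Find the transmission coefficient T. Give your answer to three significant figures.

T = 0.967

The wavenumbers are k₁ = √(2mE)/ℏ = 4.207 on the left and k₂ = √(2m(E − U₀))/ℏ = 2.921 on the right.
Matching ψ and ψ′ at x = 0 gives r = (k₁ − k₂)/(k₁ + k₂), so R = r² = 0.03258 and T = 1 − R = 0.9674.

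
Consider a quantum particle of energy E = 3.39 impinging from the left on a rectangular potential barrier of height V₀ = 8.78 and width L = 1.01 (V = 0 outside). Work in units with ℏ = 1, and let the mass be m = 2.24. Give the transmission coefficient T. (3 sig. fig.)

Since E < V₀ the interior solution is evanescent with decay constant κ = √(2m(V₀ − E))/ℏ = 4.914.
κL = 4.963, sinh(κL) = 71.52.
Matching ψ, ψ′ at both faces gives T = [1 + V₀² sinh²(κL) / (4E(V₀ − E))]⁻¹ = 1/5395 = 0.000185.

T = 0.000185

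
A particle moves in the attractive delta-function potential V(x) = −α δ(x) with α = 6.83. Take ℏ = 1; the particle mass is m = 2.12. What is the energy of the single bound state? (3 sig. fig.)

E = -49.4

For x ≠ 0 the bound state is ψ ∝ e^{−κ|x|}; integrating the TISE across the delta gives the cusp condition 2κ = 2mα/ℏ², so κ = 14.48.
Then E = −ℏ²κ²/(2m) = −mα²/(2ℏ²) = -49.45.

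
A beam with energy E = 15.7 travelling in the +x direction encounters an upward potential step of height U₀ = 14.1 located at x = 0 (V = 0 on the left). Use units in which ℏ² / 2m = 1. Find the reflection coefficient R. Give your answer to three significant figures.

R = 0.266

On each side the TISE gives plane waves with k = √(2m(E − V))/ℏ: k₁ = √(2·½·15.7) = 3.962, k₂ = √(2·½·1.6) = 1.265.
Matching ψ and ψ′ at x = 0 gives r = (k₁ − k₂)/(k₁ + k₂), so R = r² = 0.2663 and T = 1 − R = 0.7337.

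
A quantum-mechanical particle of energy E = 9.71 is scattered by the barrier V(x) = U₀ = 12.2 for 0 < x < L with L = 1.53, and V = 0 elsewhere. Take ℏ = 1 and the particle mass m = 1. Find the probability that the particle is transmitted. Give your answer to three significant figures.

Since E < U₀ the interior solution is evanescent with decay constant κ = √(2m(U₀ − E))/ℏ = 2.232.
κL = 3.414, sinh(κL) = 15.18.
The exact tunnelling result is T⁻¹ = 1 + U₀² sinh²(κL) / [4E(U₀ − E)] = 355.7, so T = 0.00281.

T = 0.00281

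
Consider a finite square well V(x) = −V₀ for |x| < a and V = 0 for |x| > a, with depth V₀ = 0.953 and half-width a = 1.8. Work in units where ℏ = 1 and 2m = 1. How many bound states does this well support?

N = 2

The dimensionless depth is z₀ = a√(2mV₀)/ℏ = 1.8 × √(0.9530) = 1.757.
The even/odd transcendental equations gain one root per π/2 in z₀, giving N = 1 + ⌊2z₀/π⌋ = 1 + ⌊1.119⌋ = 2.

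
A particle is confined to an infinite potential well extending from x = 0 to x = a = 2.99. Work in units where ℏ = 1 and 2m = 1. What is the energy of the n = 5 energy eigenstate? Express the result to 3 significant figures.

The infinite-well eigenfunctions ψ_n = √(2/a) sin(nπx/a) vanish at both walls, giving E_n = n²π²ℏ²/(2ma²).
E_5 = 5² × π² / (2 × 0.5 × 2.99²) = 27.60.

E = 27.6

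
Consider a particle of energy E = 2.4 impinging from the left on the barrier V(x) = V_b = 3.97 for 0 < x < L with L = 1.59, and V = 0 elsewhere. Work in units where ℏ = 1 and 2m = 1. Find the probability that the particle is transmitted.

T = 0.0688

E < V_b: inside the barrier ψ ∝ e^{±κx} with κ = √(2m(V_b − E))/ℏ = 1.253.
κL = 1.992, sinh(κL) = 3.598.
The exact tunnelling result is T⁻¹ = 1 + V_b² sinh²(κL) / [4E(V_b − E)] = 14.54, so T = 0.0688.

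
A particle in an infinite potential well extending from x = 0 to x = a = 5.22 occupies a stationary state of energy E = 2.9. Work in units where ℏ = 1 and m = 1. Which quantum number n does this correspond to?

n = 4

For an infinite well E_n = n²π²ℏ²/(2ma²), so n = (a/πℏ)√(2mE).
n = (5.22/π) × √(2 × 1 × 2.9) = 4.002 → n = 4.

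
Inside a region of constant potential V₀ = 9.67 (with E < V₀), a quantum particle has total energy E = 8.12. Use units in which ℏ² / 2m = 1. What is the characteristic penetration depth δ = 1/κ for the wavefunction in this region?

Since E < V₀ the TISE in this region is ψ'' = κ²ψ with κ = √(2m(V₀ − E))/ℏ.
κ = √(2 × 0.5 × 1.55) = 1.245. The penetration depth is δ = 1/κ = 0.803.

δ = 0.803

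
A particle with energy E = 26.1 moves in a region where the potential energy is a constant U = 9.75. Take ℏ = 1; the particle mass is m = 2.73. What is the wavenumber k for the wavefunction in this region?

With E > U the solution is oscillatory, ψ ∝ e^{±ikx} with k = √(2m(E − U))/ℏ.
k = √(2 × 2.73 × 16.35) = 9.448.

k = 9.45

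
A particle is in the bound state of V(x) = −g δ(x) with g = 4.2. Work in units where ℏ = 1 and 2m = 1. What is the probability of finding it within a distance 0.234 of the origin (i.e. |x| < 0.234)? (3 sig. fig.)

The normalised bound state is ψ = √κ e^{−κ|x|} with κ = mg/ℏ² = 2.100.
P(|x| < d) = ∫_{−d}^{d} κ e^{−2κ|x|} dx = 1 − e^{−2κd} = 1 − e^{−0.9828} = 0.6257.

P = 0.626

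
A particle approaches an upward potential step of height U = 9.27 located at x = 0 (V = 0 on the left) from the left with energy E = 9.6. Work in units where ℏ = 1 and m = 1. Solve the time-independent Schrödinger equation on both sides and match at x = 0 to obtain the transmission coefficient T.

On each side the TISE gives plane waves with k = √(2m(E − V))/ℏ: k₁ = √(2·1·9.6) = 4.382, k₂ = √(2·1·0.33) = 0.8124.
Continuity of ψ and ψ′ at the step yields the reflection amplitude r = (k₁ − k₂)/(k₁ + k₂) = 0.6872; thus R = |r|² = 0.4722, T = 0.5278.

T = 0.528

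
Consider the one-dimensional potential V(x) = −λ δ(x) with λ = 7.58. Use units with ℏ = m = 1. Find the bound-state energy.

For x ≠ 0 the bound state is ψ ∝ e^{−κ|x|}; integrating the TISE across the delta gives the cusp condition 2κ = 2mλ/ℏ², so κ = 7.580.
Then E = −ℏ²κ²/(2m) = −mλ²/(2ℏ²) = -28.73.

E = -28.7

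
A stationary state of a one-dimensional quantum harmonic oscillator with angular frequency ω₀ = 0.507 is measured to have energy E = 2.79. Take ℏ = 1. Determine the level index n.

Invert E_n = (n + ½)ℏω₀: n = E/ℏω₀ − ½ = 5.003, so n = 5.

n = 5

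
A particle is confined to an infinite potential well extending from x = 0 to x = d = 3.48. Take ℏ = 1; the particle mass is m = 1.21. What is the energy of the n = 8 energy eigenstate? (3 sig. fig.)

E = 21.6

Requiring ψ(0) = ψ(d) = 0 quantises k = nπ/d, hence E_n = ℏ²k²/2m = n²π²ℏ²/(2md²).
E_8 = 8² × π² / (2 × 1.21 × 3.48²) = 21.55.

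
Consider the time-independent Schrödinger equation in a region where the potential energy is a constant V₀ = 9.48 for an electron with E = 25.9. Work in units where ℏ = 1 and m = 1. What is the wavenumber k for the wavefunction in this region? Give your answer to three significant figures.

k = 5.73

With E > V₀ the solution is oscillatory, ψ ∝ e^{±ikx} with k = √(2m(E − V₀))/ℏ.
k = √(2 × 1 × 16.42) = 5.731.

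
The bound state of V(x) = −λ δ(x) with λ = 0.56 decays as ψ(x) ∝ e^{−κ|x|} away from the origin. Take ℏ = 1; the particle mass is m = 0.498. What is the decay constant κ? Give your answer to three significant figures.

κ = 0.279

Integrating the TISE across x = 0 gives the cusp condition ψ'(0⁺) − ψ'(0⁻) = −(2mλ/ℏ²)ψ(0).
With ψ ∝ e^{−κ|x|} this yields −2κ = −2mλ/ℏ², so κ = mλ/ℏ² = 0.2789.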